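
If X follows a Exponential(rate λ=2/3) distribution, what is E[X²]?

Using the identity E[X²] = Var(X) + (E[X])²:
E[X] = \frac{3}{2}
Var(X) = \frac{9}{4}
E[X²] = \frac{9}{4} + (\frac{3}{2})²
= \frac{9}{2}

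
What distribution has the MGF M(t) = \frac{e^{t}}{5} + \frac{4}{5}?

The MGF M(t) = \frac{e^{t}}{5} + \frac{4}{5} is the standard form for the Bernoulli distribution.
Comparing with the known MGF formula identifies: Bernoulli(p=1/5)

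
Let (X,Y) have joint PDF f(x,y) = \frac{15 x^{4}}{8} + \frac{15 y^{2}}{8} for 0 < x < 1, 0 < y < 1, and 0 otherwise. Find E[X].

E[X] = ∫_0^1 ∫_0^1 x × f(x,y) dy dx
= ∫_0^1 ∫_0^1 x × (\frac{15 x^{4}}{8} + \frac{15 y^{2}}{8}) dy dx
= \frac{5}{8}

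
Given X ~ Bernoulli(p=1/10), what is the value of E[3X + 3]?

For X ~ Bernoulli(p=1/10):
E[X] = \frac{1}{10}
E[3X + 3] = 3 × E[X] + 3 = \frac{33}{10}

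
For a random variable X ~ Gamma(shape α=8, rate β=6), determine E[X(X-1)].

E[X(X-1)] = E[X² - X] = E[X²] - E[X]
E[X] = \frac{4}{3}
E[X²] = Var(X) + (E[X])² = \frac{2}{9} + (\frac{4}{3})² = 2
E[X(X-1)] = 2 - \frac{4}{3} = \frac{2}{3}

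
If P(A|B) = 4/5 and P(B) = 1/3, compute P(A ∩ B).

By definition, P(A|B) = P(A ∩ B) / P(B)
So P(A ∩ B) = P(A|B) × P(B)
= 4/5 × 1/3
= 4/15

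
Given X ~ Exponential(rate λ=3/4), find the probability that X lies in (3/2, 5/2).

P(3/2 < X < 5/2) = ∫_{3/2}^{5/2} f(x) dx
where f(x) = \frac{3 e^{- \frac{3 x}{4}}}{4}
= - \frac{1 - e^{\frac{3}{4}}}{e^{\frac{15}{8}}}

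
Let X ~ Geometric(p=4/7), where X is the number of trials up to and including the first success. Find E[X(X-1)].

E[X(X-1)] = E[X² - X] = E[X²] - E[X]
E[X] = \frac{7}{4}
E[X²] = Var(X) + (E[X])² = \frac{21}{16} + (\frac{7}{4})² = \frac{35}{8}
E[X(X-1)] = \frac{35}{8} - \frac{7}{4} = \frac{21}{8}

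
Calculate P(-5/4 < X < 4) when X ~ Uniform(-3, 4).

P(-5/4 < X < 4) = ∫_{-5/4}^{4} f(x) dx
where f(x) = \frac{1}{7}
= \frac{3}{4}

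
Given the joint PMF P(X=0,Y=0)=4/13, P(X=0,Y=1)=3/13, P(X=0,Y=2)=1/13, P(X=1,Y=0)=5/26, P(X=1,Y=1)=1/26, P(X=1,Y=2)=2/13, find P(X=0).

P(X=0) = P(X=0,Y=0) + P(X=0,Y=1) + P(X=0,Y=2)
= 4/13 + 3/13 + 1/13
= 8/13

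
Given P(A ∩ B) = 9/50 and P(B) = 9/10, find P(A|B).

P(A|B) = P(A ∩ B) / P(B)
= (9/50) / (9/10)
= 1/5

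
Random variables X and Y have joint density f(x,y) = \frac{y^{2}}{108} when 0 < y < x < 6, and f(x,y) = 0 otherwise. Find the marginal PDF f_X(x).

f_X(x) = ∫_0^x \frac{y^{2}}{108} dy = \frac{x^{3}}{324}
for 0 < x < 6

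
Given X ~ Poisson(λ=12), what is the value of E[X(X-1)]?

E[X(X-1)] = E[X² - X] = E[X²] - E[X]
E[X] = 12
E[X²] = Var(X) + (E[X])² = 12 + (12)² = 156
E[X(X-1)] = 156 - 12 = 144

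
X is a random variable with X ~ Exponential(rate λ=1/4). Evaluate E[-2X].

For X ~ Exponential(rate λ=1/4):
E[X] = 4
E[-2X] = -2 × E[X] + 0 = -8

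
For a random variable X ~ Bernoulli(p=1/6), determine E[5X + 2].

For X ~ Bernoulli(p=1/6):
E[X] = \frac{1}{6}
E[5X + 2] = 5 × E[X] + 2 = \frac{17}{6}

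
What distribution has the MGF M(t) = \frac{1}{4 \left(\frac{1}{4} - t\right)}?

The MGF M(t) = \frac{1}{4 \left(\frac{1}{4} - t\right)} is the standard form for the Exponential distribution.
Comparing with the known MGF formula identifies: Exponential(rate λ=1/4)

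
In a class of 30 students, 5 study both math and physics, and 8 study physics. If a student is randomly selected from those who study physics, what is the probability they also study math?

P(A ∩ B) = 5/30 = 1/6
P(B) = 8/30 = 4/15
P(A|B) = P(A ∩ B) / P(B) = (1/6) / (4/15) = 5/8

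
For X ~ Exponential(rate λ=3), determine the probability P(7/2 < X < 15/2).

P(7/2 < X < 15/2) = ∫_{7/2}^{15/2} f(x) dx
where f(x) = 3 e^{- 3 x}
= - \frac{1 - e^{12}}{e^{\frac{45}{2}}}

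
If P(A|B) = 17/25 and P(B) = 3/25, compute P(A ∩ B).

By definition, P(A|B) = P(A ∩ B) / P(B)
So P(A ∩ B) = P(A|B) × P(B)
= 17/25 × 3/25
= 51/625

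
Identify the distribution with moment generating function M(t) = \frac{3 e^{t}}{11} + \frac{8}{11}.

The MGF M(t) = \frac{3 e^{t}}{11} + \frac{8}{11} is the standard form for the Bernoulli distribution.
Comparing with the known MGF formula identifies: Bernoulli(p=3/11)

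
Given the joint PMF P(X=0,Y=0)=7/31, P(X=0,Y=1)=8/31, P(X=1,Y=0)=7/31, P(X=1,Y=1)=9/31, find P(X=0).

P(X=0) = P(X=0,Y=0) + P(X=0,Y=1)
= 7/31 + 8/31
= 15/31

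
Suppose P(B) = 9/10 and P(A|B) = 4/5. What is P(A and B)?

By definition, P(A|B) = P(A ∩ B) / P(B)
So P(A ∩ B) = P(A|B) × P(B)
= 4/5 × 9/10
= 18/25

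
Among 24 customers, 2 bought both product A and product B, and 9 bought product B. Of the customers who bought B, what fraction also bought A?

P(A ∩ B) = 2/24 = 1/12
P(B) = 9/24 = 3/8
P(A|B) = P(A ∩ B) / P(B) = (1/12) / (3/8) = 2/9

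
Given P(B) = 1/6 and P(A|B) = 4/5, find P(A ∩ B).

By definition, P(A|B) = P(A ∩ B) / P(B)
So P(A ∩ B) = P(A|B) × P(B)
= 4/5 × 1/6
= 2/15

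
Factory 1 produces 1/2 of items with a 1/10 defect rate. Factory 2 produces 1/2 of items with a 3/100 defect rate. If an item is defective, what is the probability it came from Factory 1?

Using Bayes' theorem:
P(F1) = 1/2, P(D|F1) = 1/10
P(F2) = 1/2, P(D|F2) = 3/100
P(D) = P(D|F1)P(F1) + P(D|F2)P(F2)
     = \frac{13}{200}
P(F1|D) = P(D|F1)P(F1) / P(D)
= \frac{10}{13}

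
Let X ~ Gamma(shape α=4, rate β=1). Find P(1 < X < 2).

P(1 < X < 2) = ∫_{1}^{2} f(x) dx
where f(x) = \frac{x^{3} e^{- x}}{6}
= \frac{-19 + 8 e}{3 e^{2}}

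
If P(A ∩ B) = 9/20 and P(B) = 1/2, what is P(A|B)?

P(A|B) = P(A ∩ B) / P(B)
= (9/20) / (1/2)
= 9/10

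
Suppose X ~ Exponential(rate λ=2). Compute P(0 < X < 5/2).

P(0 < X < 5/2) = ∫_{0}^{5/2} f(x) dx
where f(x) = 2 e^{- 2 x}
= 1 - e^{-5}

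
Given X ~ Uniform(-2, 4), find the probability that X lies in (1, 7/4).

P(1 < X < 7/4) = ∫_{1}^{7/4} f(x) dx
where f(x) = \frac{1}{6}
= \frac{1}{8}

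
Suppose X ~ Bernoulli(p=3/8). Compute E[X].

For X ~ Bernoulli(p=3/8), the expected value is:
E[X] = \frac{3}{8}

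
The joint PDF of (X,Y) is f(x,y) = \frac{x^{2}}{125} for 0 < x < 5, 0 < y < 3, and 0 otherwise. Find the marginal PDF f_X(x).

f_X(x) = ∫_0^3 f(x,y) dy
= ∫_0^3 \frac{x^{2}}{125} dy
= \frac{3 x^{2}}{125} for 0 < x < 5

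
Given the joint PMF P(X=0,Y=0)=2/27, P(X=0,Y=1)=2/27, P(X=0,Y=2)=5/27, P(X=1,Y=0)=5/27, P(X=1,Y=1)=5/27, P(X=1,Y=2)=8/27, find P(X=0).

P(X=0) = P(X=0,Y=0) + P(X=0,Y=1) + P(X=0,Y=2)
= 2/27 + 2/27 + 5/27
= 1/3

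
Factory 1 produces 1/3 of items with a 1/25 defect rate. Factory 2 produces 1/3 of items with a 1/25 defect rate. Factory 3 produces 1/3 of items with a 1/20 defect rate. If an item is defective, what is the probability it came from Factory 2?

Using Bayes' theorem:
P(F1) = 1/3, P(D|F1) = 1/25
P(F2) = 1/3, P(D|F2) = 1/25
P(F3) = 1/3, P(D|F3) = 1/20
P(D) = P(D|F1)P(F1) + P(D|F2)P(F2) + P(D|F3)P(F3)
     = \frac{13}{300}
P(F2|D) = P(D|F2)P(F2) / P(D)
= \frac{4}{13}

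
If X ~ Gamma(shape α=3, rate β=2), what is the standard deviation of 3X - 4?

For X ~ Gamma(shape α=3, rate β=2):
Var(X) = \frac{3}{4}
SD(X) = √(Var(X)) = √(\frac{3}{4}) = \frac{\sqrt{3}}{2}
SD(3X - 4) = |3| × SD(X) = 3 × \frac{\sqrt{3}}{2} = \frac{3 \sqrt{3}}{2}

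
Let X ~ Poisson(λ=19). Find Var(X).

For X ~ Poisson(λ=19):
Var(X) = 19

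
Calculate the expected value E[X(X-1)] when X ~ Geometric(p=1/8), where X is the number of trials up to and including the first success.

E[X(X-1)] = E[X² - X] = E[X²] - E[X]
E[X] = 8
E[X²] = Var(X) + (E[X])² = 56 + (8)² = 120
E[X(X-1)] = 120 - 8 = 112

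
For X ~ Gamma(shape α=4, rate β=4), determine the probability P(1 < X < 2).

P(1 < X < 2) = ∫_{1}^{2} f(x) dx
where f(x) = \frac{128 x^{3} e^{- 4 x}}{3}
= \frac{-379 + 71 e^{4}}{3 e^{8}}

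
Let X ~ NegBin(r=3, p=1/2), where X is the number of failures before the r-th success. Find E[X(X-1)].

E[X(X-1)] = E[X² - X] = E[X²] - E[X]
E[X] = 3
E[X²] = Var(X) + (E[X])² = 6 + (3)² = 15
E[X(X-1)] = 15 - 3 = 12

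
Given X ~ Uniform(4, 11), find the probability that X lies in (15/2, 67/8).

P(15/2 < X < 67/8) = ∫_{15/2}^{67/8} f(x) dx
where f(x) = \frac{1}{7}
= \frac{1}{8}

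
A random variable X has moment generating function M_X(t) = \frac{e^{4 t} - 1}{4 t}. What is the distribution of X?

The MGF M(t) = \frac{e^{4 t} - 1}{4 t} is the standard form for the Uniform distribution.
Comparing with the known MGF formula identifies: Uniform(0, 4)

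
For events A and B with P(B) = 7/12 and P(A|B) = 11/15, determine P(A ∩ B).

By definition, P(A|B) = P(A ∩ B) / P(B)
So P(A ∩ B) = P(A|B) × P(B)
= 11/15 × 7/12
= 77/180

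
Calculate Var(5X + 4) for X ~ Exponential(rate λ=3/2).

For X ~ Exponential(rate λ=3/2):
Var(X) = \frac{4}{9}
Var(5X + 4) = (5)² × Var(X) = 25 × \frac{4}{9} = \frac{100}{9}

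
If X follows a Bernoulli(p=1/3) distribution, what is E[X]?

For X ~ Bernoulli(p=1/3), the expected value is:
E[X] = \frac{1}{3}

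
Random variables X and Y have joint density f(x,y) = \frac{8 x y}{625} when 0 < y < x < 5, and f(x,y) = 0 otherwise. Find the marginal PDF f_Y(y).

f_Y(y) = ∫_y^5 \frac{8 x y}{625} dx = \frac{4 y \left(25 - y^{2}\right)}{625}
for 0 < y < 5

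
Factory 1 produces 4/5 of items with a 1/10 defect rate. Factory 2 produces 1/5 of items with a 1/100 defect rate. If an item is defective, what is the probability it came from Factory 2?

Using Bayes' theorem:
P(F1) = 4/5, P(D|F1) = 1/10
P(F2) = 1/5, P(D|F2) = 1/100
P(D) = P(D|F1)P(F1) + P(D|F2)P(F2)
     = \frac{41}{500}
P(F2|D) = P(D|F2)P(F2) / P(D)
= \frac{1}{41}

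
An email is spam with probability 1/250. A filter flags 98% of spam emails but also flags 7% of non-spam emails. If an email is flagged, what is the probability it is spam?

Let D = the rare event, + = positive/flagged.
P(D) = 1/250
P(+|D) = 98/100 = 49/50
P(+|D') = 7/100
P(+) = P(+|D)P(D) + P(+|D')P(D')
     = \frac{49}{50} × \frac{1}{250} + \frac{7}{100} × \frac{249}{250}
     = \frac{1841}{25000}
P(D|+) = P(+|D)P(D)/P(+) = \frac{14}{263}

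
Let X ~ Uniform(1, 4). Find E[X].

For X ~ Uniform(1, 4), the expected value is:
E[X] = \frac{5}{2}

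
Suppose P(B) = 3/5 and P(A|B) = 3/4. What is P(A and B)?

By definition, P(A|B) = P(A ∩ B) / P(B)
So P(A ∩ B) = P(A|B) × P(B)
= 3/4 × 3/5
= 9/20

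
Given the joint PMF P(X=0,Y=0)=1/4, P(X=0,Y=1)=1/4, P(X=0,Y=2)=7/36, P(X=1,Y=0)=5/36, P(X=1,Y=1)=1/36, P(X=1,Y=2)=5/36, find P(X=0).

P(X=0) = P(X=0,Y=0) + P(X=0,Y=1) + P(X=0,Y=2)
= 1/4 + 1/4 + 7/36
= 25/36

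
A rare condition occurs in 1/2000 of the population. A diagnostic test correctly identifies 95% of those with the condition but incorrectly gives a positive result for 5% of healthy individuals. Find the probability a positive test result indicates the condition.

Let D = the rare event, + = positive/flagged.
P(D) = 1/2000
P(+|D) = 95/100 = 19/20
P(+|D') = 5/100 = 1/20
P(+) = P(+|D)P(D) + P(+|D')P(D')
     = \frac{19}{20} × \frac{1}{2000} + \frac{1}{20} × \frac{1999}{2000}
     = \frac{1009}{20000}
P(D|+) = P(+|D)P(D)/P(+) = \frac{19}{2018}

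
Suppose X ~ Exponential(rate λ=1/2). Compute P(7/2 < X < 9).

P(7/2 < X < 9) = ∫_{7/2}^{9} f(x) dx
where f(x) = \frac{e^{- \frac{x}{2}}}{2}
= - \frac{1}{e^{\frac{9}{2}}} + e^{- \frac{7}{4}}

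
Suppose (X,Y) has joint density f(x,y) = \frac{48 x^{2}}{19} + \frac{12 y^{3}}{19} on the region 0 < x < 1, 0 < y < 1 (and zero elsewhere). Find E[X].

E[X] = ∫_0^1 ∫_0^1 x × f(x,y) dy dx
= ∫_0^1 ∫_0^1 x × (\frac{48 x^{2}}{19} + \frac{12 y^{3}}{19}) dy dx
= \frac{27}{38}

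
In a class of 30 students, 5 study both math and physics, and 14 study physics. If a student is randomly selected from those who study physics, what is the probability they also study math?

P(A ∩ B) = 5/30 = 1/6
P(B) = 14/30 = 7/15
P(A|B) = P(A ∩ B) / P(B) = (1/6) / (7/15) = 5/14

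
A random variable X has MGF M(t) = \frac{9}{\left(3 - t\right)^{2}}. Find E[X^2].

To find E[X^2], compute M^(2)(0):
M^(1)(t) = \frac{18}{\left(3 - t\right)^{3}}
M^(2)(t) = \frac{54}{\left(3 - t\right)^{4}}
M^(2)(0) = \frac{2}{3}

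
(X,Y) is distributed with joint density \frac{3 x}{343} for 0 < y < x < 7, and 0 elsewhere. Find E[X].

f_X(x) = ∫_0^x \frac{3 x}{343} dy = \frac{3 x^{2}}{343}
E[X] = ∫_0^7 x × (\frac{3 x^{2}}{343}) dx = \frac{21}{4}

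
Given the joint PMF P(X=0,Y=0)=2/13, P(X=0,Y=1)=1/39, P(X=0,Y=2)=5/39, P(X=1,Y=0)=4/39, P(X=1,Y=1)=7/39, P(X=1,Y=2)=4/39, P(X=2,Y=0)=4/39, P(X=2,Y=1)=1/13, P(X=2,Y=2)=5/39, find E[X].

First find marginal of X:
P(X=0) = 4/13
P(X=1) = 5/13
P(X=2) = 4/13
E[X] = 0 × 4/13 + 1 × 5/13 + 2 × 4/13 = 1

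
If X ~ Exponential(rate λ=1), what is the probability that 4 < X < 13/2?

P(4 < X < 13/2) = ∫_{4}^{13/2} f(x) dx
where f(x) = e^{- x}
= - \frac{1}{e^{\frac{13}{2}}} + e^{-4}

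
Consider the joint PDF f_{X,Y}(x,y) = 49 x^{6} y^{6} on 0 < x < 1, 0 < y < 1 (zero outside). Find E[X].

E[X] = ∫_0^1 ∫_0^1 x × f(x,y) dy dx
= ∫_0^1 ∫_0^1 x × (49 x^{6} y^{6}) dy dx
= \frac{7}{8}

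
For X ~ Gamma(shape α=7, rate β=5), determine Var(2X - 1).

For X ~ Gamma(shape α=7, rate β=5):
Var(X) = \frac{7}{25}
Var(2X - 1) = (2)² × Var(X) = 4 × \frac{7}{25} = \frac{28}{25}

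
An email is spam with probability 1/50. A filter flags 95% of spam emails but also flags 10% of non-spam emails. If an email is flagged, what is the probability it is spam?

Let D = the rare event, + = positive/flagged.
P(D) = 1/50
P(+|D) = 95/100 = 19/20
P(+|D') = 10/100 = 1/10
P(+) = P(+|D)P(D) + P(+|D')P(D')
     = \frac{19}{20} × \frac{1}{50} + \frac{1}{10} × \frac{49}{50}
     = \frac{117}{1000}
P(D|+) = P(+|D)P(D)/P(+) = \frac{19}{117}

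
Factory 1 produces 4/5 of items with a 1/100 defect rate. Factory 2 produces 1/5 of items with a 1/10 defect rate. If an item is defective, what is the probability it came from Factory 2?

Using Bayes' theorem:
P(F1) = 4/5, P(D|F1) = 1/100
P(F2) = 1/5, P(D|F2) = 1/10
P(D) = P(D|F1)P(F1) + P(D|F2)P(F2)
     = \frac{7}{250}
P(F2|D) = P(D|F2)P(F2) / P(D)
= \frac{5}{7}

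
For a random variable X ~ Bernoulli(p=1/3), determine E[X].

For X ~ Bernoulli(p=1/3), the expected value is:
E[X] = \frac{1}{3}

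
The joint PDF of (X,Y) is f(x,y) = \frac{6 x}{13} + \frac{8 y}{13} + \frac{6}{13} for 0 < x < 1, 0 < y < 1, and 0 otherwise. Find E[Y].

E[Y] = ∫_0^1 ∫_0^1 y × f(x,y) dx dy
= \frac{43}{78}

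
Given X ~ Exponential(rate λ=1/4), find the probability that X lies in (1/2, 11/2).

P(1/2 < X < 11/2) = ∫_{1/2}^{11/2} f(x) dx
where f(x) = \frac{e^{- \frac{x}{4}}}{4}
= - \frac{1 - e^{\frac{5}{4}}}{e^{\frac{11}{8}}}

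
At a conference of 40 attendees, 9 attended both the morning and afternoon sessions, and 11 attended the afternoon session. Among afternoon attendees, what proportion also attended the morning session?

P(A ∩ B) = 9/40
P(B) = 11/40
P(A|B) = P(A ∩ B) / P(B) = (9/40) / (11/40) = 9/11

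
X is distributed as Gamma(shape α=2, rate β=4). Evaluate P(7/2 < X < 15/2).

P(7/2 < X < 15/2) = ∫_{7/2}^{15/2} f(x) dx
where f(x) = 16 x e^{- 4 x}
= \frac{-31 + 15 e^{16}}{e^{30}}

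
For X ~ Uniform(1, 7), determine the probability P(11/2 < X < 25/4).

P(11/2 < X < 25/4) = ∫_{11/2}^{25/4} f(x) dx
where f(x) = \frac{1}{6}
= \frac{1}{8}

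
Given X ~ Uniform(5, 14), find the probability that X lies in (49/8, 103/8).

P(49/8 < X < 103/8) = ∫_{49/8}^{103/8} f(x) dx
where f(x) = \frac{1}{9}
= \frac{3}{4}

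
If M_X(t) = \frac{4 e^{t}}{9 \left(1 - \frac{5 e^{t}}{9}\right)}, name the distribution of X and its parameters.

The MGF M(t) = \frac{4 e^{t}}{9 \left(1 - \frac{5 e^{t}}{9}\right)} is the standard form for the Geometric distribution.
Comparing with the known MGF formula identifies: Geometric(p=4/9), X = trial number of first success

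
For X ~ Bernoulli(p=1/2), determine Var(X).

For X ~ Bernoulli(p=1/2):
Var(X) = \frac{1}{4}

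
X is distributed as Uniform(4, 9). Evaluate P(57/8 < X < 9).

P(57/8 < X < 9) = ∫_{57/8}^{9} f(x) dx
where f(x) = \frac{1}{5}
= \frac{3}{8}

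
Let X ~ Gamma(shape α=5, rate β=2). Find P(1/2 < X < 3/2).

P(1/2 < X < 3/2) = ∫_{1/2}^{3/2} f(x) dx
where f(x) = \frac{4 x^{4} e^{- 2 x}}{3}
= \frac{-393 + 65 e^{2}}{24 e^{3}}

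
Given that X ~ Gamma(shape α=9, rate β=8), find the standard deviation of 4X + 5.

For X ~ Gamma(shape α=9, rate β=8):
Var(X) = \frac{9}{64}
SD(X) = √(Var(X)) = √(\frac{9}{64}) = \frac{3}{8}
SD(4X + 5) = |4| × SD(X) = 4 × \frac{3}{8} = \frac{3}{2}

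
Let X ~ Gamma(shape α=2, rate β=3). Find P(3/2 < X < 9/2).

P(3/2 < X < 9/2) = ∫_{3/2}^{9/2} f(x) dx
where f(x) = 9 x e^{- 3 x}
= \frac{-29 + 11 e^{9}}{2 e^{\frac{27}{2}}}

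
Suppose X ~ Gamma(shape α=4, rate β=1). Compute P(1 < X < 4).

P(1 < X < 4) = ∫_{1}^{4} f(x) dx
where f(x) = \frac{x^{3} e^{- x}}{6}
= \frac{-71 + 8 e^{3}}{3 e^{4}}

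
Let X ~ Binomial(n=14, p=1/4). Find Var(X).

For X ~ Binomial(n=14, p=1/4):
Var(X) = \frac{21}{8}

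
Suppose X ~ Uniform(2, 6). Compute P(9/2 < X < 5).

P(9/2 < X < 5) = ∫_{9/2}^{5} f(x) dx
where f(x) = \frac{1}{4}
= \frac{1}{8}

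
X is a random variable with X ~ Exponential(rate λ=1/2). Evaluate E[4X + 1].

For X ~ Exponential(rate λ=1/2):
E[X] = 2
E[4X + 1] = 4 × E[X] + 1 = 9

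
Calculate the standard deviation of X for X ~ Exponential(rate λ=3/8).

For X ~ Exponential(rate λ=3/8):
Var(X) = \frac{64}{9}
SD(X) = √(Var(X)) = √(\frac{64}{9}) = \frac{8}{3}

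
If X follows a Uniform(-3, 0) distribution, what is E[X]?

For X ~ Uniform(-3, 0), the expected value is:
E[X] = - \frac{3}{2}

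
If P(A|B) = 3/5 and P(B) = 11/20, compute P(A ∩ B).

By definition, P(A|B) = P(A ∩ B) / P(B)
So P(A ∩ B) = P(A|B) × P(B)
= 3/5 × 11/20
= 33/100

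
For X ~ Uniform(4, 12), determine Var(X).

For X ~ Uniform(4, 12):
Var(X) = \frac{16}{3}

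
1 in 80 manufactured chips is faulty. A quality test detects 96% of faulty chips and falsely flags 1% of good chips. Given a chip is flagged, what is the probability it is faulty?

Let D = the rare event, + = positive/flagged.
P(D) = 1/80
P(+|D) = 96/100 = 24/25
P(+|D') = 1/100
P(+) = P(+|D)P(D) + P(+|D')P(D')
     = \frac{24}{25} × \frac{1}{80} + \frac{1}{100} × \frac{79}{80}
     = \frac{7}{320}
P(D|+) = P(+|D)P(D)/P(+) = \frac{96}{175}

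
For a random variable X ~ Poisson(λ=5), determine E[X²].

Using the identity E[X²] = Var(X) + (E[X])²:
E[X] = 5
Var(X) = 5
E[X²] = 5 + (5)²
= 30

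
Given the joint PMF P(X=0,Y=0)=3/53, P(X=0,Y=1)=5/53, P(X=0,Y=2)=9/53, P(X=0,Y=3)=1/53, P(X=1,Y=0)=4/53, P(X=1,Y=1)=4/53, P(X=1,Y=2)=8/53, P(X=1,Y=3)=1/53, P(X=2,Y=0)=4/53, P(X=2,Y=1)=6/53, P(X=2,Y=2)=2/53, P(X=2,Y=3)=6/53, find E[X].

First find marginal of X:
P(X=0) = 18/53
P(X=1) = 17/53
P(X=2) = 18/53
E[X] = 0 × 18/53 + 1 × 17/53 + 2 × 18/53 = 1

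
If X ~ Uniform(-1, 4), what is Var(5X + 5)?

For X ~ Uniform(-1, 4):
Var(X) = \frac{25}{12}
Var(5X + 5) = (5)² × Var(X) = 25 × \frac{25}{12} = \frac{625}{12}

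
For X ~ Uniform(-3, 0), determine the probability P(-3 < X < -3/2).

P(-3 < X < -3/2) = ∫_{-3}^{-3/2} f(x) dx
where f(x) = \frac{1}{3}
= \frac{1}{2}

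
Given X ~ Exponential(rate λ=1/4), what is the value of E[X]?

For X ~ Exponential(rate λ=1/4), the expected value is:
E[X] = 4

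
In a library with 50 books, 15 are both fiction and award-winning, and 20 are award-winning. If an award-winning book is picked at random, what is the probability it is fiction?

P(A ∩ B) = 15/50 = 3/10
P(B) = 20/50 = 2/5
P(A|B) = P(A ∩ B) / P(B) = (3/10) / (2/5) = 3/4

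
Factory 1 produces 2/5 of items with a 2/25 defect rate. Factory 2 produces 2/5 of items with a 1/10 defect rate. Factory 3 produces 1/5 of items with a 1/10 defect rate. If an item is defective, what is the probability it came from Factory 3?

Using Bayes' theorem:
P(F1) = 2/5, P(D|F1) = 2/25
P(F2) = 2/5, P(D|F2) = 1/10
P(F3) = 1/5, P(D|F3) = 1/10
P(D) = P(D|F1)P(F1) + P(D|F2)P(F2) + P(D|F3)P(F3)
     = \frac{23}{250}
P(F3|D) = P(D|F3)P(F3) / P(D)
= \frac{5}{23}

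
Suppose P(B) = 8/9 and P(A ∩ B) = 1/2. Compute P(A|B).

P(A|B) = P(A ∩ B) / P(B)
= (1/2) / (8/9)
= 9/16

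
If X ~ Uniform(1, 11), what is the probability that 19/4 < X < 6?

P(19/4 < X < 6) = ∫_{19/4}^{6} f(x) dx
where f(x) = \frac{1}{10}
= \frac{1}{8}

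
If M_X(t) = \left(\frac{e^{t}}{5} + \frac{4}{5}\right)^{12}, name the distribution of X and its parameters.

The MGF M(t) = \left(\frac{e^{t}}{5} + \frac{4}{5}\right)^{12} is the standard form for the Binomial distribution.
Comparing with the known MGF formula identifies: Binomial(n=12, p=1/5)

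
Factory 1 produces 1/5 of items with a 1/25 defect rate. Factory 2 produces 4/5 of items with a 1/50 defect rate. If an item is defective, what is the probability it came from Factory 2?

Using Bayes' theorem:
P(F1) = 1/5, P(D|F1) = 1/25
P(F2) = 4/5, P(D|F2) = 1/50
P(D) = P(D|F1)P(F1) + P(D|F2)P(F2)
     = \frac{3}{125}
P(F2|D) = P(D|F2)P(F2) / P(D)
= \frac{2}{3}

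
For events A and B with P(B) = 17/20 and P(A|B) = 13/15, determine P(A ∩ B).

By definition, P(A|B) = P(A ∩ B) / P(B)
So P(A ∩ B) = P(A|B) × P(B)
= 13/15 × 17/20
= 221/300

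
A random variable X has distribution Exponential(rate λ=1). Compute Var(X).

For X ~ Exponential(rate λ=1):
Var(X) = 1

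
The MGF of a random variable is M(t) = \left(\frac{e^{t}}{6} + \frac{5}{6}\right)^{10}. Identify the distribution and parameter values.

The MGF M(t) = \left(\frac{e^{t}}{6} + \frac{5}{6}\right)^{10} is the standard form for the Binomial distribution.
Comparing with the known MGF formula identifies: Binomial(n=10, p=1/6)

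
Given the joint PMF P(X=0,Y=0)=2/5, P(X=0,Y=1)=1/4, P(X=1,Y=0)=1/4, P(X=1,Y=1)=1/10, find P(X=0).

P(X=0) = P(X=0,Y=0) + P(X=0,Y=1)
= 2/5 + 1/4
= 13/20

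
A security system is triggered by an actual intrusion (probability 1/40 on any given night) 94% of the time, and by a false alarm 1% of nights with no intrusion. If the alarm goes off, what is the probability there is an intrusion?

Let D = the rare event, + = positive/flagged.
P(D) = 1/40
P(+|D) = 94/100 = 47/50
P(+|D') = 1/100
P(+) = P(+|D)P(D) + P(+|D')P(D')
     = \frac{47}{50} × \frac{1}{40} + \frac{1}{100} × \frac{39}{40}
     = \frac{133}{4000}
P(D|+) = P(+|D)P(D)/P(+) = \frac{94}{133}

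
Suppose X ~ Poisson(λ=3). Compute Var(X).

For X ~ Poisson(λ=3):
Var(X) = 3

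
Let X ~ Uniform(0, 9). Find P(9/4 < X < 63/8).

P(9/4 < X < 63/8) = ∫_{9/4}^{63/8} f(x) dx
where f(x) = \frac{1}{9}
= \frac{5}{8}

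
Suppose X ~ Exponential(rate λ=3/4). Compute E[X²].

Using the identity E[X²] = Var(X) + (E[X])²:
E[X] = \frac{4}{3}
Var(X) = \frac{16}{9}
E[X²] = \frac{16}{9} + (\frac{4}{3})²
= \frac{32}{9}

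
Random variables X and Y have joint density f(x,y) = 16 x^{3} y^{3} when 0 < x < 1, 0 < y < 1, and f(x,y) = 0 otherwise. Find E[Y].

E[Y] = ∫_0^1 ∫_0^1 y × f(x,y) dx dy
= \frac{4}{5}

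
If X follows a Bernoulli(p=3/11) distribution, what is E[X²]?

Using the identity E[X²] = Var(X) + (E[X])²:
E[X] = \frac{3}{11}
Var(X) = \frac{24}{121}
E[X²] = \frac{24}{121} + (\frac{3}{11})²
= \frac{3}{11}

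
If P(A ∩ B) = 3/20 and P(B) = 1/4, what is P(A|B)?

P(A|B) = P(A ∩ B) / P(B)
= (3/20) / (1/4)
= 3/5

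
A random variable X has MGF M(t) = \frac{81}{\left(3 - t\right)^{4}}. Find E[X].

To find E[X], compute M^(1)(0):
M^(1)(t) = \frac{324}{\left(3 - t\right)^{5}}
M^(1)(0) = \frac{4}{3}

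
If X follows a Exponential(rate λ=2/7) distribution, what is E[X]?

For X ~ Exponential(rate λ=2/7), the expected value is:
E[X] = \frac{7}{2}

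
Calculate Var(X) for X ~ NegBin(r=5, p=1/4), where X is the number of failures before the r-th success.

For X ~ NegBin(r=5, p=1/4), where X is the number of failures before the r-th success:
Var(X) = 60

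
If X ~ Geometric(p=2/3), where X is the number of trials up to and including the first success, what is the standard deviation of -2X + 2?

For X ~ Geometric(p=2/3), where X is the number of trials up to and including the first success:
Var(X) = \frac{3}{4}
SD(X) = √(Var(X)) = √(\frac{3}{4}) = \frac{\sqrt{3}}{2}
SD(-2X + 2) = |-2| × SD(X) = 2 × \frac{\sqrt{3}}{2} = \sqrt{3}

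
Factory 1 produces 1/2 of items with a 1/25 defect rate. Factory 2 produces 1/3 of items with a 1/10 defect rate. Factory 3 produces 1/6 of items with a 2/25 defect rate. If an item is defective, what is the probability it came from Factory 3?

Using Bayes' theorem:
P(F1) = 1/2, P(D|F1) = 1/25
P(F2) = 1/3, P(D|F2) = 1/10
P(F3) = 1/6, P(D|F3) = 2/25
P(D) = P(D|F1)P(F1) + P(D|F2)P(F2) + P(D|F3)P(F3)
     = \frac{1}{15}
P(F3|D) = P(D|F3)P(F3) / P(D)
= \frac{1}{5}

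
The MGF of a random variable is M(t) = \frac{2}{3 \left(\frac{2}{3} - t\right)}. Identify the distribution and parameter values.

The MGF M(t) = \frac{2}{3 \left(\frac{2}{3} - t\right)} is the standard form for the Exponential distribution.
Comparing with the known MGF formula identifies: Exponential(rate λ=2/3)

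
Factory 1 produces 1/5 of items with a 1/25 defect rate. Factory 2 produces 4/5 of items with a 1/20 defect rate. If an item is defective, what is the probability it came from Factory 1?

Using Bayes' theorem:
P(F1) = 1/5, P(D|F1) = 1/25
P(F2) = 4/5, P(D|F2) = 1/20
P(D) = P(D|F1)P(F1) + P(D|F2)P(F2)
     = \frac{6}{125}
P(F1|D) = P(D|F1)P(F1) / P(D)
= \frac{1}{6}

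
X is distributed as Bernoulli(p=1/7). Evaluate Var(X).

For X ~ Bernoulli(p=1/7):
Var(X) = \frac{6}{49}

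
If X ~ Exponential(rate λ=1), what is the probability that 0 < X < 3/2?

P(0 < X < 3/2) = ∫_{0}^{3/2} f(x) dx
where f(x) = e^{- x}
= 1 - e^{- \frac{3}{2}}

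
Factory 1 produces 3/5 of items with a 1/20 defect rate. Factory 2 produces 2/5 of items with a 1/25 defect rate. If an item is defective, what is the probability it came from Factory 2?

Using Bayes' theorem:
P(F1) = 3/5, P(D|F1) = 1/20
P(F2) = 2/5, P(D|F2) = 1/25
P(D) = P(D|F1)P(F1) + P(D|F2)P(F2)
     = \frac{23}{500}
P(F2|D) = P(D|F2)P(F2) / P(D)
= \frac{8}{23}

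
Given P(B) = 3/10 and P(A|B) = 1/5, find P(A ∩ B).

By definition, P(A|B) = P(A ∩ B) / P(B)
So P(A ∩ B) = P(A|B) × P(B)
= 1/5 × 3/10
= 3/50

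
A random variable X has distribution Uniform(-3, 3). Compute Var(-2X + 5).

For X ~ Uniform(-3, 3):
Var(X) = 3
Var(-2X + 5) = (-2)² × Var(X) = 4 × 3 = 12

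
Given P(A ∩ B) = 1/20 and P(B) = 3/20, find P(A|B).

P(A|B) = P(A ∩ B) / P(B)
= (1/20) / (3/20)
= 1/3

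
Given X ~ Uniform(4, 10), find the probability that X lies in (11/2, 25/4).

P(11/2 < X < 25/4) = ∫_{11/2}^{25/4} f(x) dx
where f(x) = \frac{1}{6}
= \frac{1}{8}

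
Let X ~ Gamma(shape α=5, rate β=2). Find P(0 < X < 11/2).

P(0 < X < 11/2) = ∫_{0}^{11/2} f(x) dx
where f(x) = \frac{4 x^{4} e^{- 2 x}}{3}
= 1 - \frac{7235}{8 e^{11}}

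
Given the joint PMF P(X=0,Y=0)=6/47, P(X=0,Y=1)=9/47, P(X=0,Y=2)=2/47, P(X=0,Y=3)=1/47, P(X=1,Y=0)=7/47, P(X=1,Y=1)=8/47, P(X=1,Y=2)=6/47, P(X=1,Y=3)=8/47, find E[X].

First find marginal of X:
P(X=0) = 18/47
P(X=1) = 29/47
E[X] = 0 × 18/47 + 1 × 29/47 = 29/47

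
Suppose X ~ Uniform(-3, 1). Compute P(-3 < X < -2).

P(-3 < X < -2) = ∫_{-3}^{-2} f(x) dx
where f(x) = \frac{1}{4}
= \frac{1}{4}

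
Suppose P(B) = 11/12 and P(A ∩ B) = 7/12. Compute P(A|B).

P(A|B) = P(A ∩ B) / P(B)
= (7/12) / (11/12)
= 7/11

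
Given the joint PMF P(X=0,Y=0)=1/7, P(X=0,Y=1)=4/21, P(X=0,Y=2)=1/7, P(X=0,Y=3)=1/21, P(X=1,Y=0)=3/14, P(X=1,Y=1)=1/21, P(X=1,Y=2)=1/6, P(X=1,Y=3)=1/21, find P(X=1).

P(X=1) = P(X=1,Y=0) + P(X=1,Y=1) + P(X=1,Y=2) + P(X=1,Y=3)
= 3/14 + 1/21 + 1/6 + 1/21
= 10/21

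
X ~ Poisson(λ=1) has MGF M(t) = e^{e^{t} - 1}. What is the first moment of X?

To find E[X], compute M^(1)(0):
M^(1)(t) = e^{t} e^{e^{t} - 1}
M^(1)(0) = 1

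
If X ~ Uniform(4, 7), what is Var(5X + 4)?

For X ~ Uniform(4, 7):
Var(X) = \frac{3}{4}
Var(5X + 4) = (5)² × Var(X) = 25 × \frac{3}{4} = \frac{75}{4}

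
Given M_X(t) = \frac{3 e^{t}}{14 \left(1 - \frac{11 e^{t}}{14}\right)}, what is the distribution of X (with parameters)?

The MGF M(t) = \frac{3 e^{t}}{14 \left(1 - \frac{11 e^{t}}{14}\right)} is the standard form for the Geometric distribution.
Comparing with the known MGF formula identifies: Geometric(p=3/14), X = trial number of first success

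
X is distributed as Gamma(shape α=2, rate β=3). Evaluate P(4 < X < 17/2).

P(4 < X < 17/2) = ∫_{4}^{17/2} f(x) dx
where f(x) = 9 x e^{- 3 x}
= - \frac{53}{2 e^{\frac{51}{2}}} + \frac{13}{e^{12}}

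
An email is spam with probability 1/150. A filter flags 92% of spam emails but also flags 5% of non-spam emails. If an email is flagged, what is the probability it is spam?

Let D = the rare event, + = positive/flagged.
P(D) = 1/150
P(+|D) = 92/100 = 23/25
P(+|D') = 5/100 = 1/20
P(+) = P(+|D)P(D) + P(+|D')P(D')
     = \frac{23}{25} × \frac{1}{150} + \frac{1}{20} × \frac{149}{150}
     = \frac{279}{5000}
P(D|+) = P(+|D)P(D)/P(+) = \frac{92}{837}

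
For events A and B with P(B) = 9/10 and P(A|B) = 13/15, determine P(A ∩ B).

By definition, P(A|B) = P(A ∩ B) / P(B)
So P(A ∩ B) = P(A|B) × P(B)
= 13/15 × 9/10
= 39/50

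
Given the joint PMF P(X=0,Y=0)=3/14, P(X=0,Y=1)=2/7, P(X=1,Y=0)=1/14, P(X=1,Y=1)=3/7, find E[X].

First find marginal of X:
P(X=0) = 1/2
P(X=1) = 1/2
E[X] = 0 × 1/2 + 1 × 1/2 = 1/2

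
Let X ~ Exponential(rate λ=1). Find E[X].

For X ~ Exponential(rate λ=1), the expected value is:
E[X] = 1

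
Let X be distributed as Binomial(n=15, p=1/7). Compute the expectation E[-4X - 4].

For X ~ Binomial(n=15, p=1/7):
E[X] = \frac{15}{7}
E[-4X - 4] = -4 × E[X] - 4 = - \frac{88}{7}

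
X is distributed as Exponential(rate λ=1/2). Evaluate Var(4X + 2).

For X ~ Exponential(rate λ=1/2):
Var(X) = 4
Var(4X + 2) = (4)² × Var(X) = 16 × 4 = 64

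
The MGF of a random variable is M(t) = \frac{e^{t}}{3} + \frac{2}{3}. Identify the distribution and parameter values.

The MGF M(t) = \frac{e^{t}}{3} + \frac{2}{3} is the standard form for the Bernoulli distribution.
Comparing with the known MGF formula identifies: Bernoulli(p=1/3)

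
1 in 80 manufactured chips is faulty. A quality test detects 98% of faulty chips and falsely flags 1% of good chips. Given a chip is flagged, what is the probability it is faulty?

Let D = the rare event, + = positive/flagged.
P(D) = 1/80
P(+|D) = 98/100 = 49/50
P(+|D') = 1/100
P(+) = P(+|D)P(D) + P(+|D')P(D')
     = \frac{49}{50} × \frac{1}{80} + \frac{1}{100} × \frac{79}{80}
     = \frac{177}{8000}
P(D|+) = P(+|D)P(D)/P(+) = \frac{98}{177}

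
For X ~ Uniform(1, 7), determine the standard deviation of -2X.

For X ~ Uniform(1, 7):
Var(X) = 3
SD(X) = √(Var(X)) = √(3) = \sqrt{3}
SD(-2X) = |-2| × SD(X) = 2 × \sqrt{3} = 2 \sqrt{3}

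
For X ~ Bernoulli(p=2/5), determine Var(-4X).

For X ~ Bernoulli(p=2/5):
Var(X) = \frac{6}{25}
Var(-4X) = (-4)² × Var(X) = 16 × \frac{6}{25} = \frac{96}{25}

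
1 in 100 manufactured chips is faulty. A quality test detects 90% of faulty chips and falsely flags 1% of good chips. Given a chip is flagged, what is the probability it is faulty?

Let D = the rare event, + = positive/flagged.
P(D) = 1/100
P(+|D) = 90/100 = 9/10
P(+|D') = 1/100
P(+) = P(+|D)P(D) + P(+|D')P(D')
     = \frac{9}{10} × \frac{1}{100} + \frac{1}{100} × \frac{99}{100}
     = \frac{189}{10000}
P(D|+) = P(+|D)P(D)/P(+) = \frac{10}{21}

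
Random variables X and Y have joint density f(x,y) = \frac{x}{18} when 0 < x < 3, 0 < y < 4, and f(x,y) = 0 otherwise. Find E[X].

f_X(x) = ∫_0^4 \frac{x}{18} dy = \frac{2 x}{9}
E[X] = ∫_0^3 x × (\frac{2 x}{9}) dx = 2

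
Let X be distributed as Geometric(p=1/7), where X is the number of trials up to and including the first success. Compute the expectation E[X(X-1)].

E[X(X-1)] = E[X² - X] = E[X²] - E[X]
E[X] = 7
E[X²] = Var(X) + (E[X])² = 42 + (7)² = 91
E[X(X-1)] = 91 - 7 = 84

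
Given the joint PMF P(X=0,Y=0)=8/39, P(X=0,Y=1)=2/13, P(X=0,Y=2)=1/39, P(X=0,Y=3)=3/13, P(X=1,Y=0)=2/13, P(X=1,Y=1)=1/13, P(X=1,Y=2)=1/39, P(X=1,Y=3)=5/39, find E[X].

First find marginal of X:
P(X=0) = 8/13
P(X=1) = 5/13
E[X] = 0 × 8/13 + 1 × 5/13 = 5/13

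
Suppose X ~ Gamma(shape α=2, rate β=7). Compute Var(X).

For X ~ Gamma(shape α=2, rate β=7):
Var(X) = \frac{2}{49}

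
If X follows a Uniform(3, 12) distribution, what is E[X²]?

Using the identity E[X²] = Var(X) + (E[X])²:
E[X] = \frac{15}{2}
Var(X) = \frac{27}{4}
E[X²] = \frac{27}{4} + (\frac{15}{2})²
= 63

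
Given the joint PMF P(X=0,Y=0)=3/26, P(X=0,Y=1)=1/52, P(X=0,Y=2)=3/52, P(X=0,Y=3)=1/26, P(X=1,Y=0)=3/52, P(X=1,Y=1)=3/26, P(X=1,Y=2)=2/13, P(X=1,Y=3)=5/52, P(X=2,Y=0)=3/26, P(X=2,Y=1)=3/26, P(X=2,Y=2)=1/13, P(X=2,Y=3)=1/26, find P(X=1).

P(X=1) = P(X=1,Y=0) + P(X=1,Y=1) + P(X=1,Y=2) + P(X=1,Y=3)
= 3/52 + 3/26 + 2/13 + 5/52
= 11/26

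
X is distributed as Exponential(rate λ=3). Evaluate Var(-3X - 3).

For X ~ Exponential(rate λ=3):
Var(X) = \frac{1}{9}
Var(-3X - 3) = (-3)² × Var(X) = 9 × \frac{1}{9} = 1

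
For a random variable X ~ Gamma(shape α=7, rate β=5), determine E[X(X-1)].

E[X(X-1)] = E[X² - X] = E[X²] - E[X]
E[X] = \frac{7}{5}
E[X²] = Var(X) + (E[X])² = \frac{7}{25} + (\frac{7}{5})² = \frac{56}{25}
E[X(X-1)] = \frac{56}{25} - \frac{7}{5} = \frac{21}{25}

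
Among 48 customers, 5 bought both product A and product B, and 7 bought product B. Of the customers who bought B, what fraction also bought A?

P(A ∩ B) = 5/48
P(B) = 7/48
P(A|B) = P(A ∩ B) / P(B) = (5/48) / (7/48) = 5/7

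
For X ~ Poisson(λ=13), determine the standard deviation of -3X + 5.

For X ~ Poisson(λ=13):
Var(X) = 13
SD(X) = √(Var(X)) = √(13) = \sqrt{13}
SD(-3X + 5) = |-3| × SD(X) = 3 × \sqrt{13} = 3 \sqrt{13}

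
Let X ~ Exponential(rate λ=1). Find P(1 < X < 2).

P(1 < X < 2) = ∫_{1}^{2} f(x) dx
where f(x) = e^{- x}
= - \frac{1 - e}{e^{2}}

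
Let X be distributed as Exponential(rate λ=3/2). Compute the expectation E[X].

For X ~ Exponential(rate λ=3/2), the expected value is:
E[X] = \frac{2}{3}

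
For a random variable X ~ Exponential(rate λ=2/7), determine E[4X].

For X ~ Exponential(rate λ=2/7):
E[X] = \frac{7}{2}
E[4X] = 4 × E[X] + 0 = 14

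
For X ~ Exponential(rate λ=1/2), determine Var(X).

For X ~ Exponential(rate λ=1/2):
Var(X) = 4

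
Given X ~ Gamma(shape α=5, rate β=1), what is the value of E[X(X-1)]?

E[X(X-1)] = E[X² - X] = E[X²] - E[X]
E[X] = 5
E[X²] = Var(X) + (E[X])² = 5 + (5)² = 30
E[X(X-1)] = 30 - 5 = 25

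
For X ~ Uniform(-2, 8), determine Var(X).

For X ~ Uniform(-2, 8):
Var(X) = \frac{25}{3}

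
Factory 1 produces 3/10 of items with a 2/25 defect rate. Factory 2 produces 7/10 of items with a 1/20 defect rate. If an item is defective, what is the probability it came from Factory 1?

Using Bayes' theorem:
P(F1) = 3/10, P(D|F1) = 2/25
P(F2) = 7/10, P(D|F2) = 1/20
P(D) = P(D|F1)P(F1) + P(D|F2)P(F2)
     = \frac{59}{1000}
P(F1|D) = P(D|F1)P(F1) / P(D)
= \frac{24}{59}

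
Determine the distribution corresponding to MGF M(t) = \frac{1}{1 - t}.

The MGF M(t) = \frac{1}{1 - t} is the standard form for the Exponential distribution.
Comparing with the known MGF formula identifies: Exponential(rate λ=1)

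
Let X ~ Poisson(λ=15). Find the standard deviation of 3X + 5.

For X ~ Poisson(λ=15):
Var(X) = 15
SD(X) = √(Var(X)) = √(15) = \sqrt{15}
SD(3X + 5) = |3| × SD(X) = 3 × \sqrt{15} = 3 \sqrt{15}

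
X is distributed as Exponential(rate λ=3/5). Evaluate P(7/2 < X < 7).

P(7/2 < X < 7) = ∫_{7/2}^{7} f(x) dx
where f(x) = \frac{3 e^{- \frac{3 x}{5}}}{5}
= - \frac{1}{e^{\frac{21}{5}}} + e^{- \frac{21}{10}}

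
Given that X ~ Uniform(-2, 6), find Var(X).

For X ~ Uniform(-2, 6):
Var(X) = \frac{16}{3}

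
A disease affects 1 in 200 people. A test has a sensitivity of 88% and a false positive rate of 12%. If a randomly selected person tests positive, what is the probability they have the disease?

Let D = the rare event, + = positive/flagged.
P(D) = 1/200
P(+|D) = 88/100 = 22/25
P(+|D') = 12/100 = 3/25
P(+) = P(+|D)P(D) + P(+|D')P(D')
     = \frac{22}{25} × \frac{1}{200} + \frac{3}{25} × \frac{199}{200}
     = \frac{619}{5000}
P(D|+) = P(+|D)P(D)/P(+) = \frac{22}{619}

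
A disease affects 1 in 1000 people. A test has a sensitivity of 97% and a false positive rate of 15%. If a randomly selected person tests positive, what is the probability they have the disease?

Let D = the rare event, + = positive/flagged.
P(D) = 1/1000
P(+|D) = 97/100
P(+|D') = 15/100 = 3/20
P(+) = P(+|D)P(D) + P(+|D')P(D')
     = \frac{97}{100} × \frac{1}{1000} + \frac{3}{20} × \frac{999}{1000}
     = \frac{7541}{50000}
P(D|+) = P(+|D)P(D)/P(+) = \frac{97}{15082}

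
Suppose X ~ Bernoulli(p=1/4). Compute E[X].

For X ~ Bernoulli(p=1/4), the expected value is:
E[X] = \frac{1}{4}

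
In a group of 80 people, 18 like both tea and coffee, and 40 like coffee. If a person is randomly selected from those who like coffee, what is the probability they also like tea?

P(A ∩ B) = 18/80 = 9/40
P(B) = 40/80 = 1/2
P(A|B) = P(A ∩ B) / P(B) = (9/40) / (1/2) = 9/20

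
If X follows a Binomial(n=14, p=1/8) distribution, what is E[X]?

For X ~ Binomial(n=14, p=1/8), the expected value is:
E[X] = \frac{7}{4}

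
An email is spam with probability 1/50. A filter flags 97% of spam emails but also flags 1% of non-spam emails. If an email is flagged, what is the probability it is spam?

Let D = the rare event, + = positive/flagged.
P(D) = 1/50
P(+|D) = 97/100
P(+|D') = 1/100
P(+) = P(+|D)P(D) + P(+|D')P(D')
     = \frac{97}{100} × \frac{1}{50} + \frac{1}{100} × \frac{49}{50}
     = \frac{73}{2500}
P(D|+) = P(+|D)P(D)/P(+) = \frac{97}{146}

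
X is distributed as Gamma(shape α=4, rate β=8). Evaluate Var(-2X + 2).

For X ~ Gamma(shape α=4, rate β=8):
Var(X) = \frac{1}{16}
Var(-2X + 2) = (-2)² × Var(X) = 4 × \frac{1}{16} = \frac{1}{4}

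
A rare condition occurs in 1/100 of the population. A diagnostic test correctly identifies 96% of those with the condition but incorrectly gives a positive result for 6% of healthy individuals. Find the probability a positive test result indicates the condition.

Let D = the rare event, + = positive/flagged.
P(D) = 1/100
P(+|D) = 96/100 = 24/25
P(+|D') = 6/100 = 3/50
P(+) = P(+|D)P(D) + P(+|D')P(D')
     = \frac{24}{25} × \frac{1}{100} + \frac{3}{50} × \frac{99}{100}
     = \frac{69}{1000}
P(D|+) = P(+|D)P(D)/P(+) = \frac{16}{115}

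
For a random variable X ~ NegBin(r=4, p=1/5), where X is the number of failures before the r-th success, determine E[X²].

Using the identity E[X²] = Var(X) + (E[X])²:
E[X] = 16
Var(X) = 80
E[X²] = 80 + (16)²
= 336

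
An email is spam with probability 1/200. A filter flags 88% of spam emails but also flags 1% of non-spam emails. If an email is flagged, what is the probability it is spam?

Let D = the rare event, + = positive/flagged.
P(D) = 1/200
P(+|D) = 88/100 = 22/25
P(+|D') = 1/100
P(+) = P(+|D)P(D) + P(+|D')P(D')
     = \frac{22}{25} × \frac{1}{200} + \frac{1}{100} × \frac{199}{200}
     = \frac{287}{20000}
P(D|+) = P(+|D)P(D)/P(+) = \frac{88}{287}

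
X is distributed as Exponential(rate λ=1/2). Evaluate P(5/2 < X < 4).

P(5/2 < X < 4) = ∫_{5/2}^{4} f(x) dx
where f(x) = \frac{e^{- \frac{x}{2}}}{2}
= - \frac{1}{e^{2}} + e^{- \frac{5}{4}}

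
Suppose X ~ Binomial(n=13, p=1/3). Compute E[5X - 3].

For X ~ Binomial(n=13, p=1/3):
E[X] = \frac{13}{3}
E[5X - 3] = 5 × E[X] - 3 = \frac{56}{3}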